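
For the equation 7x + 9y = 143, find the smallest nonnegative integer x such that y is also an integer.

5

gcd(9, 7) = 1.
1 divides 143, so solutions exist.
By Bézout, 7·(4) + 9·(-3) = 1.
Scale by 143/1 = 143: (x₀, y₀) = (572, -429).
General solution: x = 572 + 9t, y = -429 - 7t for integer t.
x ≥ 0: smallest is 572 mod 9 = 5 (at t = -63), with y = 12.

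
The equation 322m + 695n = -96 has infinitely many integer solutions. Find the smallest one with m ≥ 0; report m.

gcd(695, 322):
  695 = 2·322 + 51
  322 = 6·51 + 16
  51 = 3·16 + 3
  16 = 5·3 + 1
  3 = 3·1
so gcd(695, 322) = 1.
1 divides -96, so solutions exist.
Back-substitute for Bézout coefficients:
  1 = 16 - 5·3
  ... = 322·(218) + 695·(-101)
Scale by -96/1 = -96: (m₀, n₀) = (-20928, 9696).
General solution: m = -20928 + 695t, n = 9696 - 322t for integer t.
m ≥ 0: smallest is -20928 mod 695 = 617 (at t = 31), with n = -286.

617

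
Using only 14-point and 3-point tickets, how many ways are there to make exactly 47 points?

Need nonnegative integers with 14j + 3k = 47.
gcd(14, 3) = 1, and 14·(-1) + 3·(5) = 1.
So (j₀, k₀) = (-47, 235); general j = -47 + 3t, k = 235 - 14t.
j ≥ 0 ⇒ t ≥ 16; k ≥ 0 ⇒ t ≤ 16. That's 1 value of t.

1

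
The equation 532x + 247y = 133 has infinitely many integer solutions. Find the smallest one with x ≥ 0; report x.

10

gcd(532, 247):
  532 = 2×247 + 38
  247 = 6×38 + 19
  38 = 2×19
so gcd(532, 247) = 19.
19 divides 133, so solutions exist.
Back-substitute for Bézout coefficients:
  19 = 247 - 6×38
  ... = 532×(-6) + 247×(13)
Scale by 133/19 = 7: (x₀, y₀) = (-42, 91).
General solution: x = -42 + 13t, y = 91 - 28t for integer t.
x ≥ 0: smallest is -42 mod 13 = 10 (at t = 4), with y = -21.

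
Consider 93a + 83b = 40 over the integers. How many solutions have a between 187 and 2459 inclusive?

gcd(93, 83) = 1  (93 = 1·83 + 10, 83 = 8·10 + 3, 10 = 3·3 + 1, 3 = 3·1).
Back-substituting, 93·(25) + 83·(-28) = 1.
Scale by 40: particular solution (1000, -1120); reduce a mod 83: (4, -4).
General solution: a = 4 + 83t, b = -4 - 93t for integer t.
187 ≤ 4 + 83t ≤ 2459 gives t ∈ [3, 29], which is 27 values.

27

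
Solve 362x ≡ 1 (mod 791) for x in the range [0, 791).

gcd(791, 362) = 1.
By Bézout, 362×(59) + 791×(-27) = 1.
So 362×59 ≡ 1 (mod 791), and 59 mod 791 = 59.

59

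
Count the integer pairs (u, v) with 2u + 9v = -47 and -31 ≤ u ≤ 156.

gcd(9, 2) = 1.
By Bézout, 2×(-4) + 9×(1) = 1.
Particular solution: (8, -7).
General solution: u = 8 + 9t, v = -7 - 2t for integer t.
-31 ≤ 8 + 9t ≤ 156 gives t ∈ [-4, 16], which is 21 values.

21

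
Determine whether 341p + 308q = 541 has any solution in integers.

gcd(341, 308):
  341 = 1*308 + 33
  308 = 9*33 + 11
  33 = 3*11
so gcd(341, 308) = 11.
11 does not divide 541 (remainder 2), so no integer solutions.

no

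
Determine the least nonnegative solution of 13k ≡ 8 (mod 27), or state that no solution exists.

11

gcd(27, 13) = 1.
1 divides 8, so solutions exist.
By Bézout, 13·(-2) + 27·(1) = 1.
So 13·(-2) ≡ 1 (mod 27); multiply by 8: k ≡ -16 (mod 27).
Smallest nonnegative: k = -16 mod 27 = 11.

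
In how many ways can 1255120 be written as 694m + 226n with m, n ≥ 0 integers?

16

gcd(694, 226):
  694 = 3×226 + 16
  226 = 14×16 + 2
  16 = 8×2
so gcd(694, 226) = 2.
Back-substitute for Bézout coefficients:
  2 = 226 - 14×16
  ... = 694×(-14) + 226×(43)
Scale by 627560: one solution is (-8785840, 26985080). Reduce m mod 113: (23, 5483).
General: m = 23 + 113t, n = 5483 - 347t.
m ≥ 0 ⇒ t ≥ 0; n ≥ 0 ⇒ t ≤ 15. So t ∈ [0, 15]: 16 solutions.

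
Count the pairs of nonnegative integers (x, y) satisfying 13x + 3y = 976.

25

gcd(13, 3) = 1  (13 = 4*3 + 1, 3 = 3*1).
Back-substituting, 13*(1) + 3*(-4) = 1.
Scale by 976: one solution is (976, -3904). Reduce x mod 3: (1, 321).
General: x = 1 + 3t, y = 321 - 13t.
x ≥ 0 ⇒ t ≥ 0; y ≥ 0 ⇒ t ≤ 24. So t ∈ [0, 24]: 25 solutions.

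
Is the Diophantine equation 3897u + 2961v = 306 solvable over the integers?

yes

gcd(3897, 2961) = 9  (3897 = 1*2961 + 936, 2961 = 3*936 + 153, 936 = 6*153 + 18, 153 = 8*18 + 9, 18 = 2*9).
9 divides 306, so integer solutions exist.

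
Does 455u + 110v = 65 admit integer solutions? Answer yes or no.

yes

gcd(455, 110) = 5  (455 = 4*110 + 15, 110 = 7*15 + 5, 15 = 3*5).
5 divides 65, so integer solutions exist.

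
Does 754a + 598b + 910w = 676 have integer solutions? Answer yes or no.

gcd(754, 598) = 26.
gcd(26, 910) = 26.
26 divides 676, so integer solutions exist.

yes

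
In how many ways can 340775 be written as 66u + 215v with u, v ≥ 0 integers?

25

gcd(215, 66):
  215 = 3×66 + 17
  66 = 3×17 + 15
  17 = 1×15 + 2
  15 = 7×2 + 1
  2 = 2×1
so gcd(215, 66) = 1.
Back-substitute for Bézout coefficients:
  1 = 15 - 7×2
  ... = 66×(101) + 215×(-31)
Scale by 340775: one solution is (34418275, -10564025). Reduce u mod 215: (0, 1585).
General: u = 0 + 215t, v = 1585 - 66t.
u ≥ 0 ⇒ t ≥ 0; v ≥ 0 ⇒ t ≤ 24. So t ∈ [0, 24]: 25 solutions.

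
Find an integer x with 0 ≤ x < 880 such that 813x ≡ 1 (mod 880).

gcd(880, 813) = 1  (880 = 1×813 + 67, 813 = 12×67 + 9, 67 = 7×9 + 4, 9 = 2×4 + 1, 4 = 4×1).
Back-substituting, 813×(197) + 880×(-182) = 1.
So 813×197 ≡ 1 (mod 880), and 197 mod 880 = 197.

197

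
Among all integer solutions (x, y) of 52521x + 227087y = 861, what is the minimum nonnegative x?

26591

gcd(227087, 52521):
  227087 = 4*52521 + 17003
  52521 = 3*17003 + 1512
  17003 = 11*1512 + 371
  1512 = 4*371 + 28
  371 = 13*28 + 7
  28 = 4*7
so gcd(227087, 52521) = 7.
7 divides 861, so solutions exist.
Back-substitute for Bézout coefficients:
  7 = 371 - 13*28
  ... = 52521*(-7960) + 227087*(1841)
Scale by 861/7 = 123: (x₀, y₀) = (-979080, 226443).
General solution: x = -979080 + 32441t, y = 226443 - 7503t for integer t.
x ≥ 0: smallest is -979080 mod 32441 = 26591 (at t = 31), with y = -6150.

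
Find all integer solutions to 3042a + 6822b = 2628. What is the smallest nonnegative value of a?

187

gcd(6822, 3042):
  6822 = 2*3042 + 738
  3042 = 4*738 + 90
  738 = 8*90 + 18
  90 = 5*18
so gcd(6822, 3042) = 18.
18 divides 2628, so solutions exist.
Back-substitute for Bézout coefficients:
  18 = 738 - 8*90
  ... = 3042*(-74) + 6822*(33)
Scale by 2628/18 = 146: (a₀, b₀) = (-10804, 4818).
General solution: a = -10804 + 379t, b = 4818 - 169t for integer t.
a ≥ 0: smallest is -10804 mod 379 = 187 (at t = 29), with b = -83.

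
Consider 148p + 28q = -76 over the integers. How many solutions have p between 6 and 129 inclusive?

gcd(148, 28) = 4.
By Bézout, 148×(-3) + 28×(16) = 4.
Particular solution: (1, -8).
General solution: p = 1 + 7t, q = -8 - 37t for integer t.
6 ≤ 1 + 7t ≤ 129 gives t ∈ [1, 18], which is 18 values.

18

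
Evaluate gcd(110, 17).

gcd(110, 17):
  110 = 6*17 + 8
  17 = 2*8 + 1
  8 = 8*1
so gcd(110, 17) = 1.

1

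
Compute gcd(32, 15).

gcd(32, 15):
  32 = 2*15 + 2
  15 = 7*2 + 1
  2 = 2*1
so gcd(32, 15) = 1.

1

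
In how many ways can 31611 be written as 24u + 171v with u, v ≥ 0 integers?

gcd(171, 24) = 3.
By Bézout, 24×(-7) + 171×(1) = 3.
One solution: (56, 177).
General: u = 56 + 57t, v = 177 - 8t.
u ≥ 0 ⇒ t ≥ 0; v ≥ 0 ⇒ t ≤ 22. So t ∈ [0, 22]: 23 solutions.

23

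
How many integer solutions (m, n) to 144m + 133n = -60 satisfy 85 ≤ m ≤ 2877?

gcd(144, 133) = 1.
By Bézout, 144×(-12) + 133×(13) = 1.
Particular solution: (55, -60).
General solution: m = 55 + 133t, n = -60 - 144t for integer t.
85 ≤ 55 + 133t ≤ 2877 gives t ∈ [1, 21], which is 21 values.

21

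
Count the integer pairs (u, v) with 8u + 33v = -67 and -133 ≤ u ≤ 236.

12

gcd(33, 8) = 1.
By Bézout, 8·(-4) + 33·(1) = 1.
Particular solution: (4, -3).
General solution: u = 4 + 33t, v = -3 - 8t for integer t.
-133 ≤ 4 + 33t ≤ 236 gives t ∈ [-4, 7], which is 12 values.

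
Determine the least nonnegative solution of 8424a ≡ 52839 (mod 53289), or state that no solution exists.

4466

gcd(53289, 8424) = 9  (53289 = 6·8424 + 2745, 8424 = 3·2745 + 189, 2745 = 14·189 + 99, 189 = 1·99 + 90, 99 = 1·90 + 9, 90 = 10·9).
9 divides 52839, so solutions exist.
Back-substituting, 8424·(-563) + 53289·(89) = 9.
So 8424·(-563) ≡ 9 (mod 53289); multiply by 5871: a ≡ -3305373 (mod 5921).
Smallest nonnegative: a = -3305373 mod 5921 = 4466.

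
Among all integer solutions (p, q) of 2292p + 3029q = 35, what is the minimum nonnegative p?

974

gcd(3029, 2292):
  3029 = 1*2292 + 737
  2292 = 3*737 + 81
  737 = 9*81 + 8
  81 = 10*8 + 1
  8 = 8*1
so gcd(3029, 2292) = 1.
1 divides 35, so solutions exist.
Back-substitute for Bézout coefficients:
  1 = 81 - 10*8
  ... = 2292*(374) + 3029*(-283)
Scale by 35/1 = 35: (p₀, q₀) = (13090, -9905).
General solution: p = 13090 + 3029t, q = -9905 - 2292t for integer t.
p ≥ 0: smallest is 13090 mod 3029 = 974 (at t = -4), with q = -737.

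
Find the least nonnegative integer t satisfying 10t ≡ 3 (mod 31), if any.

gcd(31, 10) = 1.
1 divides 3, so solutions exist.
By Bézout, 10×(-3) + 31×(1) = 1.
So 10×(-3) ≡ 1 (mod 31); multiply by 3: t ≡ -9 (mod 31).
Smallest nonnegative: t = -9 mod 31 = 22.

22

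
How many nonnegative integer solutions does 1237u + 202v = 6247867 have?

25

gcd(1237, 202) = 1.
By Bézout, 1237*(97) + 202*(-594) = 1.
One solution: (73, 30483).
General: u = 73 + 202t, v = 30483 - 1237t.
u ≥ 0 ⇒ t ≥ 0; v ≥ 0 ⇒ t ≤ 24. So t ∈ [0, 24]: 25 solutions.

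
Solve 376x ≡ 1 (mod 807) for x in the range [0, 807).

88

gcd(807, 376) = 1  (807 = 2·376 + 55, 376 = 6·55 + 46, 55 = 1·46 + 9, 46 = 5·9 + 1, 9 = 9·1).
Back-substituting, 376·(88) + 807·(-41) = 1.
So 376·88 ≡ 1 (mod 807), and 88 mod 807 = 88.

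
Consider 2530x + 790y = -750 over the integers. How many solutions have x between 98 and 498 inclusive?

gcd(2530, 790) = 10  (2530 = 3·790 + 160, 790 = 4·160 + 150, 160 = 1·150 + 10, 150 = 15·10).
Back-substituting, 2530·(5) + 790·(-16) = 10.
Scale by -75: particular solution (-375, 1200); reduce x mod 79: (20, -65).
General solution: x = 20 + 79t, y = -65 - 253t for integer t.
98 ≤ 20 + 79t ≤ 498 gives t ∈ [1, 6], which is 6 values.

6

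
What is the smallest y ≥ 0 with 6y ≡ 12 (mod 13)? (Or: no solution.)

2

gcd(13, 6) = 1.
1 divides 12, so solutions exist.
By Bézout, 6·(-2) + 13·(1) = 1.
So 6·(-2) ≡ 1 (mod 13); multiply by 12: y ≡ -24 (mod 13).
Smallest nonnegative: y = -24 mod 13 = 2.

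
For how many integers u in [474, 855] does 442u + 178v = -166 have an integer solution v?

4

gcd(442, 178) = 2  (442 = 2×178 + 86, 178 = 2×86 + 6, 86 = 14×6 + 2, 6 = 3×2).
Back-substituting, 442×(29) + 178×(-72) = 2.
Scale by -83: particular solution (-2407, 5976); reduce u mod 89: (85, -212).
General solution: u = 85 + 89t, v = -212 - 221t for integer t.
474 ≤ 85 + 89t ≤ 855 gives t ∈ [5, 8], which is 4 values.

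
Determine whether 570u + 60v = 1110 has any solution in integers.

gcd(570, 60) = 30.
30 divides 1110, so integer solutions exist.

yes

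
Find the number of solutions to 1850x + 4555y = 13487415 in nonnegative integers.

8

gcd(4555, 1850):
  4555 = 2·1850 + 855
  1850 = 2·855 + 140
  855 = 6·140 + 15
  140 = 9·15 + 5
  15 = 3·5
so gcd(4555, 1850) = 5.
Back-substitute for Bézout coefficients:
  5 = 140 - 9·15
  ... = 1850·(293) + 4555·(-119)
Scale by 2697483: one solution is (790362519, -321000477). Reduce x mod 911: (783, 2643).
General: x = 783 + 911t, y = 2643 - 370t.
x ≥ 0 ⇒ t ≥ 0; y ≥ 0 ⇒ t ≤ 7. So t ∈ [0, 7]: 8 solutions.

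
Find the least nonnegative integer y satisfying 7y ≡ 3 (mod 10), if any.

9

gcd(10, 7):
  10 = 1×7 + 3
  7 = 2×3 + 1
  3 = 3×1
so gcd(10, 7) = 1.
1 divides 3, so solutions exist.
Back-substitute for Bézout coefficients:
  1 = 7 - 2×3
  ... = 7×(3) + 10×(-2)
So 7×(3) ≡ 1 (mod 10); multiply by 3: y ≡ 9 (mod 10).
Smallest nonnegative: y = 9 mod 10 = 9.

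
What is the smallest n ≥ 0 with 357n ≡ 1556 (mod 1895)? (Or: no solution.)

1273

gcd(1895, 357) = 1.
1 divides 1556, so solutions exist.
By Bézout, 357*(913) + 1895*(-172) = 1.
So 357*(913) ≡ 1 (mod 1895); multiply by 1556: n ≡ 1420628 (mod 1895).
Smallest nonnegative: n = 1420628 mod 1895 = 1273.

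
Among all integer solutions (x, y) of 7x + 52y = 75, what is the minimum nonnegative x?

gcd(52, 7):
  52 = 7*7 + 3
  7 = 2*3 + 1
  3 = 3*1
so gcd(52, 7) = 1.
1 divides 75, so solutions exist.
Back-substitute for Bézout coefficients:
  1 = 7 - 2*3
  ... = 7*(15) + 52*(-2)
Scale by 75/1 = 75: (x₀, y₀) = (1125, -150).
General solution: x = 1125 + 52t, y = -150 - 7t for integer t.
x ≥ 0: smallest is 1125 mod 52 = 33 (at t = -21), with y = -3.

33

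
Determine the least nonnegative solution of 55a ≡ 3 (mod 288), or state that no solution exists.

gcd(288, 55):
  288 = 5·55 + 13
  55 = 4·13 + 3
  13 = 4·3 + 1
  3 = 3·1
so gcd(288, 55) = 1.
1 divides 3, so solutions exist.
Back-substitute for Bézout coefficients:
  1 = 13 - 4·3
  ... = 55·(-89) + 288·(17)
So 55·(-89) ≡ 1 (mod 288); multiply by 3: a ≡ -267 (mod 288).
Smallest nonnegative: a = -267 mod 288 = 21.

21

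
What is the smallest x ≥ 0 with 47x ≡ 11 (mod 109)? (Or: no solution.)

93

gcd(109, 47) = 1  (109 = 2×47 + 15, 47 = 3×15 + 2, 15 = 7×2 + 1, 2 = 2×1).
1 divides 11, so solutions exist.
Back-substituting, 47×(-51) + 109×(22) = 1.
So 47×(-51) ≡ 1 (mod 109); multiply by 11: x ≡ -561 (mod 109).
Smallest nonnegative: x = -561 mod 109 = 93.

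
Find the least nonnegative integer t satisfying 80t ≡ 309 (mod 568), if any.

gcd(568, 80) = 8  (568 = 7*80 + 8, 80 = 10*8).
8 does not divide 309, so the congruence has no solution.

no solution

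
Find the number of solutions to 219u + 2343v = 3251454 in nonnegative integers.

gcd(2343, 219) = 3  (2343 = 10·219 + 153, 219 = 1·153 + 66, 153 = 2·66 + 21, 66 = 3·21 + 3, 21 = 7·3).
Back-substituting, 219·(107) + 2343·(-10) = 3.
Scale by 1083818: one solution is (115968526, -10838180). Reduce u mod 781: (179, 1371).
General: u = 179 + 781t, v = 1371 - 73t.
u ≥ 0 ⇒ t ≥ 0; v ≥ 0 ⇒ t ≤ 18. So t ∈ [0, 18]: 19 solutions.

19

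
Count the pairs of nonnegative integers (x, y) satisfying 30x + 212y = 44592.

14

gcd(212, 30) = 2  (212 = 7·30 + 2, 30 = 15·2).
Back-substituting, 30·(-7) + 212·(1) = 2.
Scale by 22296: one solution is (-156072, 22296). Reduce x mod 106: (66, 201).
General: x = 66 + 106t, y = 201 - 15t.
x ≥ 0 ⇒ t ≥ 0; y ≥ 0 ⇒ t ≤ 13. So t ∈ [0, 13]: 14 solutions.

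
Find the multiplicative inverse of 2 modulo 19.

10

gcd(19, 2):
  19 = 9*2 + 1
  2 = 2*1
so gcd(19, 2) = 1.
Back-substitute for Bézout coefficients:
  1 = 19 - 9*2
  ... = 2*(-9) + 19*(1)
So 2*-9 ≡ 1 (mod 19), and -9 mod 19 = 10.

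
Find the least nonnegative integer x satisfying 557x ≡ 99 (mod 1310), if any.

527

gcd(1310, 557) = 1  (1310 = 2×557 + 196, 557 = 2×196 + 165, 196 = 1×165 + 31, 165 = 5×31 + 10, 31 = 3×10 + 1, 10 = 10×1).
1 divides 99, so solutions exist.
Back-substituting, 557×(-127) + 1310×(54) = 1.
So 557×(-127) ≡ 1 (mod 1310); multiply by 99: x ≡ -12573 (mod 1310).
Smallest nonnegative: x = -12573 mod 1310 = 527.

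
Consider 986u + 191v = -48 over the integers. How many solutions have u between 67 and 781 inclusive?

gcd(986, 191) = 1  (986 = 5·191 + 31, 191 = 6·31 + 5, 31 = 6·5 + 1, 5 = 5·1).
Back-substituting, 986·(37) + 191·(-191) = 1.
Scale by -48: particular solution (-1776, 9168); reduce u mod 191: (134, -692).
General solution: u = 134 + 191t, v = -692 - 986t for integer t.
67 ≤ 134 + 191t ≤ 781 gives t ∈ [0, 3], which is 4 values.

4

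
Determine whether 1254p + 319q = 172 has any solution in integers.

gcd(1254, 319) = 11.
11 does not divide 172 (remainder 7), so no integer solutions.

no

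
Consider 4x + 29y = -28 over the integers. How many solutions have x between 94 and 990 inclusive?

31

gcd(29, 4) = 1  (29 = 7*4 + 1, 4 = 4*1).
Back-substituting, 4*(-7) + 29*(1) = 1.
Scale by -28: particular solution (196, -28); reduce x mod 29: (22, -4).
General solution: x = 22 + 29t, y = -4 - 4t for integer t.
94 ≤ 22 + 29t ≤ 990 gives t ∈ [3, 33], which is 31 values.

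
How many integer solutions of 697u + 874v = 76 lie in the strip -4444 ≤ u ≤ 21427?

29

gcd(874, 697) = 1  (874 = 1×697 + 177, 697 = 3×177 + 166, 177 = 1×166 + 11, 166 = 15×11 + 1, 11 = 11×1).
Back-substituting, 697×(79) + 874×(-63) = 1.
Scale by 76: particular solution (6004, -4788); reduce u mod 874: (760, -606).
General solution: u = 760 + 874t, v = -606 - 697t for integer t.
-4444 ≤ 760 + 874t ≤ 21427 gives t ∈ [-5, 23], which is 29 values.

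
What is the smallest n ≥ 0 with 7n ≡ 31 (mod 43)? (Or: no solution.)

gcd(43, 7) = 1  (43 = 6·7 + 1, 7 = 7·1).
1 divides 31, so solutions exist.
Back-substituting, 7·(-6) + 43·(1) = 1.
So 7·(-6) ≡ 1 (mod 43); multiply by 31: n ≡ -186 (mod 43).
Smallest nonnegative: n = -186 mod 43 = 29.

29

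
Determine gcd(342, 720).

gcd(720, 342) = 18  (720 = 2·342 + 36, 342 = 9·36 + 18, 36 = 2·18).

18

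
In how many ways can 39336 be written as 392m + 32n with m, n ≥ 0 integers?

25

gcd(392, 32) = 8.
By Bézout, 392·(1) + 32·(-12) = 8.
One solution: (1, 1217).
General: m = 1 + 4t, n = 1217 - 49t.
m ≥ 0 ⇒ t ≥ 0; n ≥ 0 ⇒ t ≤ 24. So t ∈ [0, 24]: 25 solutions.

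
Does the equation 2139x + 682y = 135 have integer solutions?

gcd(2139, 682) = 31  (2139 = 3*682 + 93, 682 = 7*93 + 31, 93 = 3*31).
31 does not divide 135 (remainder 11), so no integer solutions.

no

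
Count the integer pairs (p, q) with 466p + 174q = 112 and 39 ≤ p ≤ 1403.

gcd(466, 174):
  466 = 2·174 + 118
  174 = 1·118 + 56
  118 = 2·56 + 6
  56 = 9·6 + 2
  6 = 3·2
so gcd(466, 174) = 2.
Back-substitute for Bézout coefficients:
  2 = 56 - 9·6
  ... = 466·(-28) + 174·(75)
Scale by 56: particular solution (-1568, 4200); reduce p mod 87: (85, -227).
General solution: p = 85 + 87t, q = -227 - 233t for integer t.
39 ≤ 85 + 87t ≤ 1403 gives t ∈ [0, 15], which is 16 values.

16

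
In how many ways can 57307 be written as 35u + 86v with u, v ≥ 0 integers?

gcd(86, 35) = 1.
By Bézout, 35·(-27) + 86·(11) = 1.
One solution: (23, 657).
General: u = 23 + 86t, v = 657 - 35t.
u ≥ 0 ⇒ t ≥ 0; v ≥ 0 ⇒ t ≤ 18. So t ∈ [0, 18]: 19 solutions.

19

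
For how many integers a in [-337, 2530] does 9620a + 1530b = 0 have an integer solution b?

gcd(9620, 1530) = 10.
By Bézout, 9620·(-73) + 1530·(459) = 10.
Particular solution: (0, 0).
General solution: a = 0 + 153t, b = 0 - 962t for integer t.
-337 ≤ 0 + 153t ≤ 2530 gives t ∈ [-2, 16], which is 19 values.

19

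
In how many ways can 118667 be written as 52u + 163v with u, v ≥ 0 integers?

gcd(163, 52):
  163 = 3·52 + 7
  52 = 7·7 + 3
  7 = 2·3 + 1
  3 = 3·1
so gcd(163, 52) = 1.
Back-substitute for Bézout coefficients:
  1 = 7 - 2·3
  ... = 52·(-47) + 163·(15)
Scale by 118667: one solution is (-5577349, 1780005). Reduce u mod 163: (22, 721).
General: u = 22 + 163t, v = 721 - 52t.
u ≥ 0 ⇒ t ≥ 0; v ≥ 0 ⇒ t ≤ 13. So t ∈ [0, 13]: 14 solutions.

14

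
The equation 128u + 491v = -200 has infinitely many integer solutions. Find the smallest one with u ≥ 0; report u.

gcd(491, 128) = 1  (491 = 3*128 + 107, 128 = 1*107 + 21, 107 = 5*21 + 2, 21 = 10*2 + 1, 2 = 2*1).
1 divides -200, so solutions exist.
Back-substituting, 128*(234) + 491*(-61) = 1.
Scale by -200/1 = -200: (u₀, v₀) = (-46800, 12200).
General solution: u = -46800 + 491t, v = 12200 - 128t for integer t.
u ≥ 0: smallest is -46800 mod 491 = 336 (at t = 96), with v = -88.

336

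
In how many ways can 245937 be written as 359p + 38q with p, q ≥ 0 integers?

18

gcd(359, 38) = 1  (359 = 9*38 + 17, 38 = 2*17 + 4, 17 = 4*4 + 1, 4 = 4*1).
Back-substituting, 359*(9) + 38*(-85) = 1.
Scale by 245937: one solution is (2213433, -20904645). Reduce p mod 38: (9, 6387).
General: p = 9 + 38t, q = 6387 - 359t.
p ≥ 0 ⇒ t ≥ 0; q ≥ 0 ⇒ t ≤ 17. So t ∈ [0, 17]: 18 solutions.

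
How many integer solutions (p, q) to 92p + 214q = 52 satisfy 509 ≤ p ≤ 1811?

gcd(214, 92) = 2  (214 = 2*92 + 30, 92 = 3*30 + 2, 30 = 15*2).
Back-substituting, 92*(7) + 214*(-3) = 2.
Scale by 26: particular solution (182, -78); reduce p mod 107: (75, -32).
General solution: p = 75 + 107t, q = -32 - 46t for integer t.
509 ≤ 75 + 107t ≤ 1811 gives t ∈ [5, 16], which is 12 values.

12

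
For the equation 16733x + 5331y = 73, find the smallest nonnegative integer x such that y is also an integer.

4445

gcd(16733, 5331) = 1  (16733 = 3·5331 + 740, 5331 = 7·740 + 151, 740 = 4·151 + 136, 151 = 1·136 + 15, 136 = 9·15 + 1, 15 = 15·1).
1 divides 73, so solutions exist.
Back-substituting, 16733·(353) + 5331·(-1108) = 1.
Scale by 73/1 = 73: (x₀, y₀) = (25769, -80884).
General solution: x = 25769 + 5331t, y = -80884 - 16733t for integer t.
x ≥ 0: smallest is 25769 mod 5331 = 4445 (at t = -4), with y = -13952.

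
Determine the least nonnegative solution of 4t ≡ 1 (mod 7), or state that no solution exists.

gcd(7, 4):
  7 = 1*4 + 3
  4 = 1*3 + 1
  3 = 3*1
so gcd(7, 4) = 1.
1 divides 1, so solutions exist.
Back-substitute for Bézout coefficients:
  1 = 4 - 1*3
  ... = 4*(2) + 7*(-1)
So 4*(2) ≡ 1 (mod 7); multiply by 1: t ≡ 2 (mod 7).
Smallest nonnegative: t = 2 mod 7 = 2.

2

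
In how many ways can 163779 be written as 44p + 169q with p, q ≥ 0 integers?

22

gcd(169, 44) = 1  (169 = 3·44 + 37, 44 = 1·37 + 7, 37 = 5·7 + 2, 7 = 3·2 + 1, 2 = 2·1).
Back-substituting, 44·(73) + 169·(-19) = 1.
Scale by 163779: one solution is (11955867, -3111801). Reduce p mod 169: (131, 935).
General: p = 131 + 169t, q = 935 - 44t.
p ≥ 0 ⇒ t ≥ 0; q ≥ 0 ⇒ t ≤ 21. So t ∈ [0, 21]: 22 solutions.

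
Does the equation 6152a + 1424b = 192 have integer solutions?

yes

gcd(6152, 1424) = 8.
8 divides 192, so integer solutions exist.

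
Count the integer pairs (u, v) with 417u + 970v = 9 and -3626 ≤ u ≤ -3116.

gcd(970, 417) = 1.
By Bézout, 417×(-107) + 970×(46) = 1.
Particular solution: (7, -3).
General solution: u = 7 + 970t, v = -3 - 417t for integer t.
-3626 ≤ 7 + 970t ≤ -3116 gives t ∈ [-3, -4], which is 0 values.

0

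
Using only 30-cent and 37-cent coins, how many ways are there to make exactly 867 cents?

1

Need nonnegative integers with 30j + 37k = 867.
gcd(30, 37) = 1, and 30·(-16) + 37·(13) = 1.
So (j₀, k₀) = (-13872, 11271); general j = -13872 + 37t, k = 11271 - 30t.
j ≥ 0 ⇒ t ≥ 375; k ≥ 0 ⇒ t ≤ 375. That's 1 value of t.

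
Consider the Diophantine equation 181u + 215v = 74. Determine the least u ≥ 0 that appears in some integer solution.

99

gcd(215, 181):
  215 = 1*181 + 34
  181 = 5*34 + 11
  34 = 3*11 + 1
  11 = 11*1
so gcd(215, 181) = 1.
1 divides 74, so solutions exist.
Back-substitute for Bézout coefficients:
  1 = 34 - 3*11
  ... = 181*(-19) + 215*(16)
Scale by 74/1 = 74: (u₀, v₀) = (-1406, 1184).
General solution: u = -1406 + 215t, v = 1184 - 181t for integer t.
u ≥ 0: smallest is -1406 mod 215 = 99 (at t = 7), with v = -83.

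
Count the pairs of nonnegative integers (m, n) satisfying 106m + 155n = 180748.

gcd(155, 106) = 1.
By Bézout, 106·(-19) + 155·(13) = 1.
One solution: (123, 1082).
General: m = 123 + 155t, n = 1082 - 106t.
m ≥ 0 ⇒ t ≥ 0; n ≥ 0 ⇒ t ≤ 10. So t ∈ [0, 10]: 11 solutions.

11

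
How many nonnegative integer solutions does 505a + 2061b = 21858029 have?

21

gcd(2061, 505) = 1.
By Bézout, 505×(955) + 2061×(-234) = 1.
One solution: (1700, 10189).
General: a = 1700 + 2061t, b = 10189 - 505t.
a ≥ 0 ⇒ t ≥ 0; b ≥ 0 ⇒ t ≤ 20. So t ∈ [0, 20]: 21 solutions.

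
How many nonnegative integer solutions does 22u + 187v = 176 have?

1

gcd(187, 22):
  187 = 8·22 + 11
  22 = 2·11
so gcd(187, 22) = 11.
Back-substitute for Bézout coefficients:
  11 = 187 - 8·22
  ... = 22·(-8) + 187·(1)
Scale by 16: one solution is (-128, 16). Reduce u mod 17: (8, 0).
General: u = 8 + 17t, v = 0 - 2t.
u ≥ 0 ⇒ t ≥ 0; v ≥ 0 ⇒ t ≤ 0. So t ∈ [0, 0]: 1 solution.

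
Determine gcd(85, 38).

1

gcd(85, 38):
  85 = 2*38 + 9
  38 = 4*9 + 2
  9 = 4*2 + 1
  2 = 2*1
so gcd(85, 38) = 1.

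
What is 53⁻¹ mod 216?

53

gcd(216, 53) = 1  (216 = 4*53 + 4, 53 = 13*4 + 1, 4 = 4*1).
Back-substituting, 53*(53) + 216*(-13) = 1.
So 53*53 ≡ 1 (mod 216), and 53 mod 216 = 53.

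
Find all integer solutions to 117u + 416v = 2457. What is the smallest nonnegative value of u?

21

gcd(416, 117):
  416 = 3×117 + 65
  117 = 1×65 + 52
  65 = 1×52 + 13
  52 = 4×13
so gcd(416, 117) = 13.
13 divides 2457, so solutions exist.
Back-substitute for Bézout coefficients:
  13 = 65 - 1×52
  ... = 117×(-7) + 416×(2)
Scale by 2457/13 = 189: (u₀, v₀) = (-1323, 378).
General solution: u = -1323 + 32t, v = 378 - 9t for integer t.
u ≥ 0: smallest is -1323 mod 32 = 21 (at t = 42), with v = 0.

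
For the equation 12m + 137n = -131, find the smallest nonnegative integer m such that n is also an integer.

69

gcd(137, 12) = 1  (137 = 11×12 + 5, 12 = 2×5 + 2, 5 = 2×2 + 1, 2 = 2×1).
1 divides -131, so solutions exist.
Back-substituting, 12×(-57) + 137×(5) = 1.
Scale by -131/1 = -131: (m₀, n₀) = (7467, -655).
General solution: m = 7467 + 137t, n = -655 - 12t for integer t.
m ≥ 0: smallest is 7467 mod 137 = 69 (at t = -54), with n = -7.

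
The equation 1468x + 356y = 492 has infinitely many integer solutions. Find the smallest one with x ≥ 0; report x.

gcd(1468, 356) = 4  (1468 = 4·356 + 44, 356 = 8·44 + 4, 44 = 11·4).
4 divides 492, so solutions exist.
Back-substituting, 1468·(-8) + 356·(33) = 4.
Scale by 492/4 = 123: (x₀, y₀) = (-984, 4059).
General solution: x = -984 + 89t, y = 4059 - 367t for integer t.
x ≥ 0: smallest is -984 mod 89 = 84 (at t = 12), with y = -345.

84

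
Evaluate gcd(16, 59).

gcd(59, 16):
  59 = 3×16 + 11
  16 = 1×11 + 5
  11 = 2×5 + 1
  5 = 5×1
so gcd(59, 16) = 1.

1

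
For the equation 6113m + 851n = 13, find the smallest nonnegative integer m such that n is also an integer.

71

gcd(6113, 851) = 1.
1 divides 13, so solutions exist.
By Bézout, 6113×(-60) + 851×(431) = 1.
Scale by 13/1 = 13: (m₀, n₀) = (-780, 5603).
General solution: m = -780 + 851t, n = 5603 - 6113t for integer t.
m ≥ 0: smallest is -780 mod 851 = 71 (at t = 1), with n = -510.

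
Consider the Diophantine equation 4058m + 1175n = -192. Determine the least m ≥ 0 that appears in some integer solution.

176

gcd(4058, 1175):
  4058 = 3*1175 + 533
  1175 = 2*533 + 109
  533 = 4*109 + 97
  109 = 1*97 + 12
  97 = 8*12 + 1
  12 = 12*1
so gcd(4058, 1175) = 1.
1 divides -192, so solutions exist.
Back-substitute for Bézout coefficients:
  1 = 97 - 8*12
  ... = 4058*(97) + 1175*(-335)
Scale by -192/1 = -192: (m₀, n₀) = (-18624, 64320).
General solution: m = -18624 + 1175t, n = 64320 - 4058t for integer t.
m ≥ 0: smallest is -18624 mod 1175 = 176 (at t = 16), with n = -608.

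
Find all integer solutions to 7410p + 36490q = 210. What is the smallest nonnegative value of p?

458

gcd(36490, 7410) = 10  (36490 = 4*7410 + 6850, 7410 = 1*6850 + 560, 6850 = 12*560 + 130, 560 = 4*130 + 40, 130 = 3*40 + 10, 40 = 4*10).
10 divides 210, so solutions exist.
Back-substituting, 7410*(-847) + 36490*(172) = 10.
Scale by 210/10 = 21: (p₀, q₀) = (-17787, 3612).
General solution: p = -17787 + 3649t, q = 3612 - 741t for integer t.
p ≥ 0: smallest is -17787 mod 3649 = 458 (at t = 5), with q = -93.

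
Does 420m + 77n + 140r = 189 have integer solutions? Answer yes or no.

gcd(420, 77) = 7.
gcd(7, 140) = 7.
7 divides 189, so integer solutions exist.

yes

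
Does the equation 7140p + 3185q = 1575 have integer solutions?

gcd(7140, 3185):
  7140 = 2*3185 + 770
  3185 = 4*770 + 105
  770 = 7*105 + 35
  105 = 3*35
so gcd(7140, 3185) = 35.
35 divides 1575, so integer solutions exist.

yes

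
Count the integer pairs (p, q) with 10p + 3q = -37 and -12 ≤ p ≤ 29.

gcd(10, 3):
  10 = 3×3 + 1
  3 = 3×1
so gcd(10, 3) = 1.
Back-substitute for Bézout coefficients:
  1 = 10 - 3×3
  ... = 10×(1) + 3×(-3)
Scale by -37: particular solution (-37, 111); reduce p mod 3: (2, -19).
General solution: p = 2 + 3t, q = -19 - 10t for integer t.
-12 ≤ 2 + 3t ≤ 29 gives t ∈ [-4, 9], which is 14 values.

14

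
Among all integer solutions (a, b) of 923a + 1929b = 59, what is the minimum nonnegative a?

1486

gcd(1929, 923):
  1929 = 2*923 + 83
  923 = 11*83 + 10
  83 = 8*10 + 3
  10 = 3*3 + 1
  3 = 3*1
so gcd(1929, 923) = 1.
1 divides 59, so solutions exist.
Back-substitute for Bézout coefficients:
  1 = 10 - 3*3
  ... = 923*(581) + 1929*(-278)
Scale by 59/1 = 59: (a₀, b₀) = (34279, -16402).
General solution: a = 34279 + 1929t, b = -16402 - 923t for integer t.
a ≥ 0: smallest is 34279 mod 1929 = 1486 (at t = -17), with b = -711.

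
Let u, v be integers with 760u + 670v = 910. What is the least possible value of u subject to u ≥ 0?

gcd(760, 670):
  760 = 1×670 + 90
  670 = 7×90 + 40
  90 = 2×40 + 10
  40 = 4×10
so gcd(760, 670) = 10.
10 divides 910, so solutions exist.
Back-substitute for Bézout coefficients:
  10 = 90 - 2×40
  ... = 760×(15) + 670×(-17)
Scale by 910/10 = 91: (u₀, v₀) = (1365, -1547).
General solution: u = 1365 + 67t, v = -1547 - 76t for integer t.
u ≥ 0: smallest is 1365 mod 67 = 25 (at t = -20), with v = -27.

25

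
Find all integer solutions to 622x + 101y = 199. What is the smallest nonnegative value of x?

gcd(622, 101):
  622 = 6×101 + 16
  101 = 6×16 + 5
  16 = 3×5 + 1
  5 = 5×1
so gcd(622, 101) = 1.
1 divides 199, so solutions exist.
Back-substitute for Bézout coefficients:
  1 = 16 - 3×5
  ... = 622×(19) + 101×(-117)
Scale by 199/1 = 199: (x₀, y₀) = (3781, -23283).
General solution: x = 3781 + 101t, y = -23283 - 622t for integer t.
x ≥ 0: smallest is 3781 mod 101 = 44 (at t = -37), with y = -269.

44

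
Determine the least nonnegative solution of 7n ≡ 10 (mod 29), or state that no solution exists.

gcd(29, 7):
  29 = 4·7 + 1
  7 = 7·1
so gcd(29, 7) = 1.
1 divides 10, so solutions exist.
Back-substitute for Bézout coefficients:
  1 = 29 - 4·7
  ... = 7·(-4) + 29·(1)
So 7·(-4) ≡ 1 (mod 29); multiply by 10: n ≡ -40 (mod 29).
Smallest nonnegative: n = -40 mod 29 = 18.

18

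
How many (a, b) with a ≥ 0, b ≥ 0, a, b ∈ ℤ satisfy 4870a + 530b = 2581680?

gcd(4870, 530) = 10  (4870 = 9*530 + 100, 530 = 5*100 + 30, 100 = 3*30 + 10, 30 = 3*10).
Back-substituting, 4870*(16) + 530*(-147) = 10.
Scale by 258168: one solution is (4130688, -37950696). Reduce a mod 53: (27, 4623).
General: a = 27 + 53t, b = 4623 - 487t.
a ≥ 0 ⇒ t ≥ 0; b ≥ 0 ⇒ t ≤ 9. So t ∈ [0, 9]: 10 solutions.

10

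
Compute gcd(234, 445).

gcd(445, 234):
  445 = 1·234 + 211
  234 = 1·211 + 23
  211 = 9·23 + 4
  23 = 5·4 + 3
  4 = 1·3 + 1
  3 = 3·1
so gcd(445, 234) = 1.

1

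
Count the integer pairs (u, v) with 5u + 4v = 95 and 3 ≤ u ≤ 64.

16

gcd(5, 4) = 1.
By Bézout, 5·(1) + 4·(-1) = 1.
Particular solution: (3, 20).
General solution: u = 3 + 4t, v = 20 - 5t for integer t.
3 ≤ 3 + 4t ≤ 64 gives t ∈ [0, 15], which is 16 values.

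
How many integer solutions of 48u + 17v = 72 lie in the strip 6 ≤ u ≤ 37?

gcd(48, 17) = 1.
By Bézout, 48*(-6) + 17*(17) = 1.
Particular solution: (10, -24).
General solution: u = 10 + 17t, v = -24 - 48t for integer t.
6 ≤ 10 + 17t ≤ 37 gives t ∈ [0, 1], which is 2 values.

2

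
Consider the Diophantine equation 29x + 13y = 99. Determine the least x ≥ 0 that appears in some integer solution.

7

gcd(29, 13):
  29 = 2·13 + 3
  13 = 4·3 + 1
  3 = 3·1
so gcd(29, 13) = 1.
1 divides 99, so solutions exist.
Back-substitute for Bézout coefficients:
  1 = 13 - 4·3
  ... = 29·(-4) + 13·(9)
Scale by 99/1 = 99: (x₀, y₀) = (-396, 891).
General solution: x = -396 + 13t, y = 891 - 29t for integer t.
x ≥ 0: smallest is -396 mod 13 = 7 (at t = 31), with y = -8.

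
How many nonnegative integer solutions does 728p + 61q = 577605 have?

13

gcd(728, 61) = 1  (728 = 11×61 + 57, 61 = 1×57 + 4, 57 = 14×4 + 1, 4 = 4×1).
Back-substituting, 728×(15) + 61×(-179) = 1.
Scale by 577605: one solution is (8664075, -103391295). Reduce p mod 61: (1, 9457).
General: p = 1 + 61t, q = 9457 - 728t.
p ≥ 0 ⇒ t ≥ 0; q ≥ 0 ⇒ t ≤ 12. So t ∈ [0, 12]: 13 solutions.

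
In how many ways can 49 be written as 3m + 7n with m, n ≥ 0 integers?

gcd(7, 3) = 1  (7 = 2*3 + 1, 3 = 3*1).
Back-substituting, 3*(-2) + 7*(1) = 1.
Scale by 49: one solution is (-98, 49). Reduce m mod 7: (0, 7).
General: m = 0 + 7t, n = 7 - 3t.
m ≥ 0 ⇒ t ≥ 0; n ≥ 0 ⇒ t ≤ 2. So t ∈ [0, 2]: 3 solutions.

3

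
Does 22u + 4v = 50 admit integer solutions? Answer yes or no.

gcd(22, 4) = 2  (22 = 5·4 + 2, 4 = 2·2).
2 divides 50, so integer solutions exist.

yes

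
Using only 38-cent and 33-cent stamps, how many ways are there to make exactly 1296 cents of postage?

Need nonnegative integers with 38j + 33k = 1296.
gcd(38, 33) = 1, and 38·(-13) + 33·(15) = 1.
So (j₀, k₀) = (-16848, 19440); general j = -16848 + 33t, k = 19440 - 38t.
j ≥ 0 ⇒ t ≥ 511; k ≥ 0 ⇒ t ≤ 511. That's 1 value of t.

1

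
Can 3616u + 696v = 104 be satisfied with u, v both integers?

yes

gcd(3616, 696) = 8.
8 divides 104, so integer solutions exist.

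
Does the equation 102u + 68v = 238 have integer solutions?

yes

gcd(102, 68):
  102 = 1×68 + 34
  68 = 2×34
so gcd(102, 68) = 34.
34 divides 238, so integer solutions exist.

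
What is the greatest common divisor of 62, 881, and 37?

1

gcd(881, 62) = 1  (881 = 14*62 + 13, 62 = 4*13 + 10, 13 = 1*10 + 3, 10 = 3*3 + 1, 3 = 3*1).
gcd(1, 37) = 1.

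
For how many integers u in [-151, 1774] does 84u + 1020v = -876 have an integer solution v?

gcd(1020, 84):
  1020 = 12×84 + 12
  84 = 7×12
so gcd(1020, 84) = 12.
Back-substitute for Bézout coefficients:
  12 = 1020 - 12×84
  ... = 84×(-12) + 1020×(1)
Scale by -73: particular solution (876, -73); reduce u mod 85: (26, -3).
General solution: u = 26 + 85t, v = -3 - 7t for integer t.
-151 ≤ 26 + 85t ≤ 1774 gives t ∈ [-2, 20], which is 23 values.

23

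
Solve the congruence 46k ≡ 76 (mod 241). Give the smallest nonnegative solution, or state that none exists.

gcd(241, 46):
  241 = 5·46 + 11
  46 = 4·11 + 2
  11 = 5·2 + 1
  2 = 2·1
so gcd(241, 46) = 1.
1 divides 76, so solutions exist.
Back-substitute for Bézout coefficients:
  1 = 11 - 5·2
  ... = 46·(-110) + 241·(21)
So 46·(-110) ≡ 1 (mod 241); multiply by 76: k ≡ -8360 (mod 241).
Smallest nonnegative: k = -8360 mod 241 = 75.

75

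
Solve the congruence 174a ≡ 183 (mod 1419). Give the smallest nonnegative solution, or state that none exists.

156

gcd(1419, 174) = 3  (1419 = 8×174 + 27, 174 = 6×27 + 12, 27 = 2×12 + 3, 12 = 4×3).
3 divides 183, so solutions exist.
Back-substituting, 174×(-106) + 1419×(13) = 3.
So 174×(-106) ≡ 3 (mod 1419); multiply by 61: a ≡ -6466 (mod 473).
Smallest nonnegative: a = -6466 mod 473 = 156.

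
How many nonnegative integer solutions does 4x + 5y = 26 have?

1

gcd(5, 4):
  5 = 1*4 + 1
  4 = 4*1
so gcd(5, 4) = 1.
Back-substitute for Bézout coefficients:
  1 = 5 - 1*4
  ... = 4*(-1) + 5*(1)
Scale by 26: one solution is (-26, 26). Reduce x mod 5: (4, 2).
General: x = 4 + 5t, y = 2 - 4t.
x ≥ 0 ⇒ t ≥ 0; y ≥ 0 ⇒ t ≤ 0. So t ∈ [0, 0]: 1 solution.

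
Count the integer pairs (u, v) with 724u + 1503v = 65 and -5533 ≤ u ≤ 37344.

28

gcd(1503, 724):
  1503 = 2×724 + 55
  724 = 13×55 + 9
  55 = 6×9 + 1
  9 = 9×1
so gcd(1503, 724) = 1.
Back-substitute for Bézout coefficients:
  1 = 55 - 6×9
  ... = 724×(-164) + 1503×(79)
Scale by 65: particular solution (-10660, 5135); reduce u mod 1503: (1364, -657).
General solution: u = 1364 + 1503t, v = -657 - 724t for integer t.
-5533 ≤ 1364 + 1503t ≤ 37344 gives t ∈ [-4, 23], which is 28 values.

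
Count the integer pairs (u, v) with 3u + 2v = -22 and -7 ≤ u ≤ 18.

gcd(3, 2) = 1.
By Bézout, 3·(1) + 2·(-1) = 1.
Particular solution: (0, -11).
General solution: u = 0 + 2t, v = -11 - 3t for integer t.
-7 ≤ 0 + 2t ≤ 18 gives t ∈ [-3, 9], which is 13 values.

13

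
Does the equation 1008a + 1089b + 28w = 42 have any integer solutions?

gcd(1089, 1008):
  1089 = 1*1008 + 81
  1008 = 12*81 + 36
  81 = 2*36 + 9
  36 = 4*9
so gcd(1089, 1008) = 9.
gcd(9, 28) = 1.
1 divides 42, so integer solutions exist.

yes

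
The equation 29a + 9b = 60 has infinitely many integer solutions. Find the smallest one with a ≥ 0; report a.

gcd(29, 9):
  29 = 3·9 + 2
  9 = 4·2 + 1
  2 = 2·1
so gcd(29, 9) = 1.
1 divides 60, so solutions exist.
Back-substitute for Bézout coefficients:
  1 = 9 - 4·2
  ... = 29·(-4) + 9·(13)
Scale by 60/1 = 60: (a₀, b₀) = (-240, 780).
General solution: a = -240 + 9t, b = 780 - 29t for integer t.
a ≥ 0: smallest is -240 mod 9 = 3 (at t = 27), with b = -3.

3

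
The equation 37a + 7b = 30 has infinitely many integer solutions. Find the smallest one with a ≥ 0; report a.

1

gcd(37, 7):
  37 = 5×7 + 2
  7 = 3×2 + 1
  2 = 2×1
so gcd(37, 7) = 1.
1 divides 30, so solutions exist.
Back-substitute for Bézout coefficients:
  1 = 7 - 3×2
  ... = 37×(-3) + 7×(16)
Scale by 30/1 = 30: (a₀, b₀) = (-90, 480).
General solution: a = -90 + 7t, b = 480 - 37t for integer t.
a ≥ 0: smallest is -90 mod 7 = 1 (at t = 13), with b = -1.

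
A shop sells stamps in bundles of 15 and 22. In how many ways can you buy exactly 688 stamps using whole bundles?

Need nonnegative integers with 15j + 22k = 688.
gcd(15, 22) = 1, and 15·(3) + 22·(-2) = 1.
So (j₀, k₀) = (2064, -1376); general j = 2064 + 22t, k = -1376 - 15t.
j ≥ 0 ⇒ t ≥ -93; k ≥ 0 ⇒ t ≤ -92. That's 2 values of t.

2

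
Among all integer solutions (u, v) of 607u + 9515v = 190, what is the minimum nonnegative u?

3010

gcd(9515, 607) = 1  (9515 = 15·607 + 410, 607 = 1·410 + 197, 410 = 2·197 + 16, 197 = 12·16 + 5, 16 = 3·5 + 1, 5 = 5·1).
1 divides 190, so solutions exist.
Back-substituting, 607·(-1787) + 9515·(114) = 1.
Scale by 190/1 = 190: (u₀, v₀) = (-339530, 21660).
General solution: u = -339530 + 9515t, v = 21660 - 607t for integer t.
u ≥ 0: smallest is -339530 mod 9515 = 3010 (at t = 36), with v = -192.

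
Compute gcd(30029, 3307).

1

gcd(30029, 3307):
  30029 = 9×3307 + 266
  3307 = 12×266 + 115
  266 = 2×115 + 36
  115 = 3×36 + 7
  36 = 5×7 + 1
  7 = 7×1
so gcd(30029, 3307) = 1.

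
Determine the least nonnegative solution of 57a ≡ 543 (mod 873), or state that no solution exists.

178

gcd(873, 57) = 3  (873 = 15·57 + 18, 57 = 3·18 + 3, 18 = 6·3).
3 divides 543, so solutions exist.
Back-substituting, 57·(46) + 873·(-3) = 3.
So 57·(46) ≡ 3 (mod 873); multiply by 181: a ≡ 8326 (mod 291).
Smallest nonnegative: a = 8326 mod 291 = 178.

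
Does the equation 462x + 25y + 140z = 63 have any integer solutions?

yes

gcd(462, 25) = 1  (462 = 18*25 + 12, 25 = 2*12 + 1, 12 = 12*1).
gcd(1, 140) = 1.
1 divides 63, so integer solutions exist.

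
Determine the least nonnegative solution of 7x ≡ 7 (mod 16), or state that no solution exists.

1

gcd(16, 7) = 1.
1 divides 7, so solutions exist.
By Bézout, 7·(7) + 16·(-3) = 1.
So 7·(7) ≡ 1 (mod 16); multiply by 7: x ≡ 49 (mod 16).
Smallest nonnegative: x = 49 mod 16 = 1.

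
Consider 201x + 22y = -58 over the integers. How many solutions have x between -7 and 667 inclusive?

gcd(201, 22) = 1  (201 = 9·22 + 3, 22 = 7·3 + 1, 3 = 3·1).
Back-substituting, 201·(-7) + 22·(64) = 1.
Scale by -58: particular solution (406, -3712); reduce x mod 22: (10, -94).
General solution: x = 10 + 22t, y = -94 - 201t for integer t.
-7 ≤ 10 + 22t ≤ 667 gives t ∈ [0, 29], which is 30 values.

30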